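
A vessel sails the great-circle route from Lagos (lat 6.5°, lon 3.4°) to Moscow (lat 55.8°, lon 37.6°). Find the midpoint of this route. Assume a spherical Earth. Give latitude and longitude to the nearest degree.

The haversine formula gives a central angle δ ≈ 0.982 rad (56.3°) between the endpoints.
Interpolate at f = 1/2 with slerp weights a = sin((1−f)δ)/sin δ ≈ 0.567, b = sin(fδ)/sin δ ≈ 0.567.
p = a·p₁ + b·p₂ ≈ (0.815, 0.228, 0.533); φ = arcsin(p_z) ≈ 32.21°, λ = atan2(p_y, p_x) ≈ 15.62°.

≈ lat 32°, lon 16°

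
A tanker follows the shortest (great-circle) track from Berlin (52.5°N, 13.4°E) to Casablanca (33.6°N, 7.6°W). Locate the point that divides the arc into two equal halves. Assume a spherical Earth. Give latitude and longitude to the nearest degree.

Write both endpoints as unit vectors p₁, p₂ with components (cos φ cos λ, cos φ sin λ, sin φ).
The central angle between the endpoints is δ = arccos(p₁·p₂) ≈ 0.422 rad (24.2°).
Interpolate at f = 1/2 with slerp weights a = sin((1−f)δ)/sin δ ≈ 0.511, b = sin(fδ)/sin δ ≈ 0.511.
p = a·p₁ + b·p₂ ≈ (0.725, 0.016, 0.689); φ = arcsin(p_z) ≈ 43.52°, λ = atan2(p_y, p_x) ≈ 1.25°.

≈ 44°N, 1°E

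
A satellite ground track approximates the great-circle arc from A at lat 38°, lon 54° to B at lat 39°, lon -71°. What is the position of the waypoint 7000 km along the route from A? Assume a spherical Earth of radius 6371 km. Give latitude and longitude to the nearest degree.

From cos δ = sin φ₁ sin φ₂ + cos φ₁ cos φ₂ cos Δλ, the central angle is δ ≈ 1.535 rad (87.9°). The total great-circle distance is δ·R ≈ 1.535 × 6371 ≈ 9777 km, so the target fraction is f = 7000/9777 ≈ 0.716.
Interpolate at f ≈ 0.716 with slerp weights a = sin((1−f)δ)/sin δ ≈ 0.422, b = sin(fδ)/sin δ ≈ 0.891.
p = a·p₁ + b·p₂ ≈ (0.421, -0.386, 0.821); φ = arcsin(p_z) ≈ 55.18°, λ = atan2(p_y, p_x) ≈ -42.47°.

≈ lat 55°, lon -42°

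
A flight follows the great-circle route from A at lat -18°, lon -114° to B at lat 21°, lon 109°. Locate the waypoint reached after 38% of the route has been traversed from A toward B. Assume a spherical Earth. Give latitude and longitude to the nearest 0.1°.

Write both endpoints as unit vectors p₁, p₂ with components (cos φ cos λ, cos φ sin λ, sin φ).
The central angle between the endpoints is δ = arccos(p₁·p₂) ≈ 2.434 rad (139.5°).
Interpolate at f = 0.38 with slerp weights a = sin((1−f)δ)/sin δ ≈ 1.536, b = sin(fδ)/sin δ ≈ 1.229.
p = a·p₁ + b·p₂ ≈ (-0.968, -0.250, -0.034); φ = arcsin(p_z) ≈ -1.96°, λ = atan2(p_y, p_x) ≈ -165.53°.

≈ lat -2.0°, lon -165.5°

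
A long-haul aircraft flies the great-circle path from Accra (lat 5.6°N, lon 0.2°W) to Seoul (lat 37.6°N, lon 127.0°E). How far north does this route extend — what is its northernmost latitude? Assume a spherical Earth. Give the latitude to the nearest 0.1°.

The great circle lies in the plane with unit normal n̂ = (p₁ × p₂)/|p₁ × p₂|.
Here n̂_z ≈ +0.691; the vertex latitude is φ_max = arccos|n̂_z| ≈ 46.3°.

≈ 46.3°N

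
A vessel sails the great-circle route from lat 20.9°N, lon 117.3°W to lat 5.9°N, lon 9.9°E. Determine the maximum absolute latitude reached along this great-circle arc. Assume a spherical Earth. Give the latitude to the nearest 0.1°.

≈ 29.6°N

The great circle lies in the plane with unit normal n̂ = (p₁ × p₂)/|p₁ × p₂|.
Here n̂_z ≈ +0.870; the vertex latitude is φ_max = arccos|n̂_z| ≈ 29.6°.
Check via Clairaut: cos φ_max = |cos φ₁| · sin C = cos(20.9°)·sin(68.6°) ≈ 0.870, again giving ≈ 29.6°.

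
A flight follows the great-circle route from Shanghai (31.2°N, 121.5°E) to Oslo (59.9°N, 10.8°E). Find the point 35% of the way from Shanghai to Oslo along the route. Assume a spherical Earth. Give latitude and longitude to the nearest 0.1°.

≈ 52.0°N, 101.4°E

From cos δ = sin φ₁ sin φ₂ + cos φ₁ cos φ₂ cos Δλ, the central angle is δ ≈ 1.270 rad (72.8°).
Interpolate at f = 0.35 with slerp weights a = sin((1−f)δ)/sin δ ≈ 0.769, b = sin(fδ)/sin δ ≈ 0.450.
p = a·p₁ + b·p₂ ≈ (-0.122, 0.603, 0.788); φ = arcsin(p_z) ≈ 52.00°, λ = atan2(p_y, p_x) ≈ 101.44°.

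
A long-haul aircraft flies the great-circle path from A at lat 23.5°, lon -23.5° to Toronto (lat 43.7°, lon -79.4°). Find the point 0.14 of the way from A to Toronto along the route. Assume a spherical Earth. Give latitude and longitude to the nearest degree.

≈ lat 28°, lon -30°

The haversine formula gives a central angle δ ≈ 0.867 rad (49.7°) between the endpoints.
Interpolate at f = 0.14 with slerp weights a = sin((1−f)δ)/sin δ ≈ 0.890, b = sin(fδ)/sin δ ≈ 0.159.
p = a·p₁ + b·p₂ ≈ (0.769, -0.438, 0.465); φ = arcsin(p_z) ≈ 27.68°, λ = atan2(p_y, p_x) ≈ -29.66°.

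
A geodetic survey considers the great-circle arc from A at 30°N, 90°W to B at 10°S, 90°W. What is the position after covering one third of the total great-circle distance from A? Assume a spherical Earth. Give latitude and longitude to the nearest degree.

From cos δ = sin φ₁ sin φ₂ + cos φ₁ cos φ₂ cos Δλ, the central angle is δ ≈ 0.698 rad (40.0°).
Interpolate at f = 1/3 with slerp weights a = sin((1−f)δ)/sin δ ≈ 0.698, b = sin(fδ)/sin δ ≈ 0.359.
p = a·p₁ + b·p₂ ≈ (0.000, -0.958, 0.287); φ = arcsin(p_z) ≈ 16.67°, λ = atan2(p_y, p_x) ≈ -90.00°.

≈ 17°N, 90°W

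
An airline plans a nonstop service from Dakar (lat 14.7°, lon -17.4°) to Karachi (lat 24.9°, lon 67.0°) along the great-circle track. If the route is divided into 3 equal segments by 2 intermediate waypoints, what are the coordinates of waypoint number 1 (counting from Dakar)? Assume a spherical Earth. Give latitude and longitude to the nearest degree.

Convert each endpoint to a unit vector on the sphere (x = cos φ cos λ, y = cos φ sin λ, z = sin φ).
The central angle between the endpoints is δ = arccos(p₁·p₂) ≈ 1.377 rad (78.9°).
Interpolate at f = 1/3 with slerp weights a = sin((1−f)δ)/sin δ ≈ 0.810, b = sin(fδ)/sin δ ≈ 0.452.
p = a·p₁ + b·p₂ ≈ (0.907, 0.143, 0.396); φ = arcsin(p_z) ≈ 23.30°, λ = atan2(p_y, p_x) ≈ 8.95°.

≈ lat 23°, lon 9°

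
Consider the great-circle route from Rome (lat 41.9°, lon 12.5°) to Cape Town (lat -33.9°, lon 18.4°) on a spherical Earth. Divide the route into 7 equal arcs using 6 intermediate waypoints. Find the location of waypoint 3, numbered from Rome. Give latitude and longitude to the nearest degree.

From cos δ = sin φ₁ sin φ₂ + cos φ₁ cos φ₂ cos Δλ, the central angle is δ ≈ 1.326 rad (76.0°).
Interpolate at f = 3/7 with slerp weights a = sin((1−f)δ)/sin δ ≈ 0.708, b = sin(fδ)/sin δ ≈ 0.555.
p = a·p₁ + b·p₂ ≈ (0.952, 0.259, 0.164); φ = arcsin(p_z) ≈ 9.42°, λ = atan2(p_y, p_x) ≈ 15.25°.

≈ lat 9°, lon 15°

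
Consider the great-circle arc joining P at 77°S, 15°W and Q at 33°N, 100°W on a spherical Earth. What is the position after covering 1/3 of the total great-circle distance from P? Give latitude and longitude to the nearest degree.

Convert each endpoint to a unit vector on the sphere (x = cos φ cos λ, y = cos φ sin λ, z = sin φ).
The central angle between the endpoints is δ = arccos(p₁·p₂) ≈ 2.111 rad (120.9°).
Interpolate at f = 1/3 with slerp weights a = sin((1−f)δ)/sin δ ≈ 1.150, b = sin(fδ)/sin δ ≈ 0.754.
p = a·p₁ + b·p₂ ≈ (0.140, -0.690, -0.710); φ = arcsin(p_z) ≈ -45.24°, λ = atan2(p_y, p_x) ≈ -78.52°.

≈ 45°S, 79°W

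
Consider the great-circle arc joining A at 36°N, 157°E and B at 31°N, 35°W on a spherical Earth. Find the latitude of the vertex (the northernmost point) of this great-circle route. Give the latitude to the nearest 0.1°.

≈ 81.1°N

The great circle lies in the plane with unit normal n̂ = (p₁ × p₂)/|p₁ × p₂|.
Here n̂_z ≈ +0.156; the vertex latitude is φ_max = arccos|n̂_z| ≈ 81.1°.
Check via Clairaut: cos φ_max = |cos φ₁| · sin C = cos(36.0°)·sin(11.1°) ≈ 0.156, again giving ≈ 81.1°.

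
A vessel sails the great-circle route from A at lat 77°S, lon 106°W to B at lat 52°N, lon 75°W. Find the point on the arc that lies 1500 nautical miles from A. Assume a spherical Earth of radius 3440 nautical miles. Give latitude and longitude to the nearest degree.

Write both endpoints as unit vectors p₁, p₂ with components (cos φ cos λ, cos φ sin λ, sin φ).
The central angle between the endpoints is δ = arccos(p₁·p₂) ≈ 2.277 rad (130.5°). The total great-circle distance is δ·R ≈ 2.277 × 3440 ≈ 7834 nmi, so the target fraction is f = 1500/7834 ≈ 0.191.
Interpolate at f ≈ 0.191 with slerp weights a = sin((1−f)δ)/sin δ ≈ 1.267, b = sin(fδ)/sin δ ≈ 0.555.
p = a·p₁ + b·p₂ ≈ (0.010, -0.604, -0.797); φ = arcsin(p_z) ≈ -52.83°, λ = atan2(p_y, p_x) ≈ -89.06°.

≈ lat 53°S, lon 89°W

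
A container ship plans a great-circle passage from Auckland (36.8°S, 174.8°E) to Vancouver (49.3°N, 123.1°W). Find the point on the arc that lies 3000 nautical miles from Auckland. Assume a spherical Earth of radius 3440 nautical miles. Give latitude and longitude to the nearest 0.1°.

The haversine formula gives a central angle δ ≈ 1.782 rad (102.1°) between the endpoints. The total great-circle distance is δ·R ≈ 1.782 × 3440 ≈ 6131 nmi, so the target fraction is f = 3000/6131 ≈ 0.489.
Interpolate at f ≈ 0.489 with slerp weights a = sin((1−f)δ)/sin δ ≈ 0.808, b = sin(fδ)/sin δ ≈ 0.783.
p = a·p₁ + b·p₂ ≈ (-0.923, -0.369, 0.110); φ = arcsin(p_z) ≈ 6.31°, λ = atan2(p_y, p_x) ≈ -158.20°.

≈ 6.3°N, 158.2°W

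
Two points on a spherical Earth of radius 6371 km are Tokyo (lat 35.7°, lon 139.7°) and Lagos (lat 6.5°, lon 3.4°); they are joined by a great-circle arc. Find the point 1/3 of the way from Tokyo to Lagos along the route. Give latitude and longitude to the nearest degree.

From cos δ = sin φ₁ sin φ₂ + cos φ₁ cos φ₂ cos Δλ, the central angle is δ ≈ 2.114 rad (121.1°).
Interpolate at f = 1/3 with slerp weights a = sin((1−f)δ)/sin δ ≈ 1.153, b = sin(fδ)/sin δ ≈ 0.757.
p = a·p₁ + b·p₂ ≈ (0.037, 0.650, 0.759); φ = arcsin(p_z) ≈ 49.35°, λ = atan2(p_y, p_x) ≈ 86.78°.

≈ lat 49°, lon 87°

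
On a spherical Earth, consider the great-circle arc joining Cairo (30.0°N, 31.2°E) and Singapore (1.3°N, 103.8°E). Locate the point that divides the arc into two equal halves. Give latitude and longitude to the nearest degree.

≈ (19°N, 71°E)

The haversine formula gives a central angle δ ≈ 1.297 rad (74.3°) between the endpoints.
Interpolate at f = 1/2 with slerp weights a = sin((1−f)δ)/sin δ ≈ 0.627, b = sin(fδ)/sin δ ≈ 0.627.
p = a·p₁ + b·p₂ ≈ (0.315, 0.891, 0.328); φ = arcsin(p_z) ≈ 19.14°, λ = atan2(p_y, p_x) ≈ 70.51°.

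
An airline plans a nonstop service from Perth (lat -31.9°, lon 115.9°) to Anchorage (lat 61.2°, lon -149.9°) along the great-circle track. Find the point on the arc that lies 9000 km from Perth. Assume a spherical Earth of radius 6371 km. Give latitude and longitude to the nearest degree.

≈ lat 38°, lon 160°

Convert each endpoint to a unit vector on the sphere (x = cos φ cos λ, y = cos φ sin λ, z = sin φ).
The central angle between the endpoints is δ = arccos(p₁·p₂) ≈ 2.086 rad (119.5°). The total great-circle distance is δ·R ≈ 2.086 × 6371 ≈ 13292 km, so the target fraction is f = 9000/13292 ≈ 0.677.
Interpolate at f ≈ 0.677 with slerp weights a = sin((1−f)δ)/sin δ ≈ 0.717, b = sin(fδ)/sin δ ≈ 1.135.
p = a·p₁ + b·p₂ ≈ (-0.739, 0.273, 0.616); φ = arcsin(p_z) ≈ 38.00°, λ = atan2(p_y, p_x) ≈ 159.70°.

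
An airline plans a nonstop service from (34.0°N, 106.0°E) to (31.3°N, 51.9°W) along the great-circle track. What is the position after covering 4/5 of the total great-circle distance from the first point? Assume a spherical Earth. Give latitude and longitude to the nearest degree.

The haversine formula gives a central angle δ ≈ 1.945 rad (111.5°) between the endpoints.
Interpolate at f = 4/5 with slerp weights a = sin((1−f)δ)/sin δ ≈ 0.408, b = sin(fδ)/sin δ ≈ 1.074.
p = a·p₁ + b·p₂ ≈ (0.473, -0.398, 0.786); φ = arcsin(p_z) ≈ 51.82°, λ = atan2(p_y, p_x) ≈ -40.03°.

≈ (52°N, 40°W)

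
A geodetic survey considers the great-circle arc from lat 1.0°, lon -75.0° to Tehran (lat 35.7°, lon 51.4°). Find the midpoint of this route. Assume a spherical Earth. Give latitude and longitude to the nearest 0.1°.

From cos δ = sin φ₁ sin φ₂ + cos φ₁ cos φ₂ cos Δλ, the central angle is δ ≈ 2.062 rad (118.1°).
Interpolate at f = 1/2 with slerp weights a = sin((1−f)δ)/sin δ ≈ 0.973, b = sin(fδ)/sin δ ≈ 0.973.
p = a·p₁ + b·p₂ ≈ (0.745, -0.322, 0.585); φ = arcsin(p_z) ≈ 35.78°, λ = atan2(p_y, p_x) ≈ -23.39°.

≈ lat 35.8°, lon -23.4°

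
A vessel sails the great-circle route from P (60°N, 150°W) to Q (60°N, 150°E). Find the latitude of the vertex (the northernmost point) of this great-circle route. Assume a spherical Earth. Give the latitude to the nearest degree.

≈ 63°N

The great circle lies in the plane with unit normal n̂ = (p₁ × p₂)/|p₁ × p₂|.
Here n̂_z ≈ -0.447; the vertex latitude is φ_max = arccos|n̂_z| ≈ 63.4°.
Check via Clairaut: cos φ_max = |cos φ₁| · sin C = cos(60.0°)·sin(63.4°) ≈ 0.447, again giving ≈ 63.4°.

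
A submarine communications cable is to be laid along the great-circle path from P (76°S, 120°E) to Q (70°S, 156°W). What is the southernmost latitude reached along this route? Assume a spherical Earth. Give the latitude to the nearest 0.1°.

≈ 77.8°S

The great circle lies in the plane with unit normal n̂ = (p₁ × p₂)/|p₁ × p₂|.
Here n̂_z ≈ +0.211; the vertex latitude is φ_max = arccos|n̂_z| ≈ 77.8°.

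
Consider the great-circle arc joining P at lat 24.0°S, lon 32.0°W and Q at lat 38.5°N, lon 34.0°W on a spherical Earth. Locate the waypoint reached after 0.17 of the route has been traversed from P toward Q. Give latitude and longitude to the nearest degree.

Write both endpoints as unit vectors p₁, p₂ with components (cos φ cos λ, cos φ sin λ, sin φ).
The central angle between the endpoints is δ = arccos(p₁·p₂) ≈ 1.091 rad (62.5°).
Interpolate at f = 0.17 with slerp weights a = sin((1−f)δ)/sin δ ≈ 0.887, b = sin(fδ)/sin δ ≈ 0.208.
p = a·p₁ + b·p₂ ≈ (0.822, -0.520, -0.231); φ = arcsin(p_z) ≈ -13.37°, λ = atan2(p_y, p_x) ≈ -32.33°.

≈ lat 13°S, lon 32°W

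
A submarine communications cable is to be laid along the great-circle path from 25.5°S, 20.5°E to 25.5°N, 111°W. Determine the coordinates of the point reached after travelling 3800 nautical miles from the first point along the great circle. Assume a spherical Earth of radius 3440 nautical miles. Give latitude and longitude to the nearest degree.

≈ 2°S, 41°W

From cos δ = sin φ₁ sin φ₂ + cos φ₁ cos φ₂ cos Δλ, the central angle is δ ≈ 2.382 rad (136.5°). The total great-circle distance is δ·R ≈ 2.382 × 3440 ≈ 8194 nmi, so the target fraction is f = 3800/8194 ≈ 0.464.
Interpolate at f ≈ 0.464 with slerp weights a = sin((1−f)δ)/sin δ ≈ 1.390, b = sin(fδ)/sin δ ≈ 1.297.
p = a·p₁ + b·p₂ ≈ (0.756, -0.654, -0.040); φ = arcsin(p_z) ≈ -2.29°, λ = atan2(p_y, p_x) ≈ -40.86°.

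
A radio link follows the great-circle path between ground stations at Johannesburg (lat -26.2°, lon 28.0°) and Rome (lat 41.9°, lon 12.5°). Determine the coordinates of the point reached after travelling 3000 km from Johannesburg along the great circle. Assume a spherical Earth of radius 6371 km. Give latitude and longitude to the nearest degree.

≈ lat 0°, lon 22°

Convert each endpoint to a unit vector on the sphere (x = cos φ cos λ, y = cos φ sin λ, z = sin φ).
The central angle between the endpoints is δ = arccos(p₁·p₂) ≈ 1.215 rad (69.6°). The total great-circle distance is δ·R ≈ 1.215 × 6371 ≈ 7738 km, so the target fraction is f = 3000/7738 ≈ 0.388.
Interpolate at f ≈ 0.388 with slerp weights a = sin((1−f)δ)/sin δ ≈ 0.722, b = sin(fδ)/sin δ ≈ 0.484.
p = a·p₁ + b·p₂ ≈ (0.924, 0.382, 0.004); φ = arcsin(p_z) ≈ 0.25°, λ = atan2(p_y, p_x) ≈ 22.47°.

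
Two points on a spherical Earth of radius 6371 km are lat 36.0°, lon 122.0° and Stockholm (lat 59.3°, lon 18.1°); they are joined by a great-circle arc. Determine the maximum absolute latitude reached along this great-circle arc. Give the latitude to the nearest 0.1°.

The great circle lies in the plane with unit normal n̂ = (p₁ × p₂)/|p₁ × p₂|.
Here n̂_z ≈ -0.439; the vertex latitude is φ_max = arccos|n̂_z| ≈ 64.0°.

≈ 64.0°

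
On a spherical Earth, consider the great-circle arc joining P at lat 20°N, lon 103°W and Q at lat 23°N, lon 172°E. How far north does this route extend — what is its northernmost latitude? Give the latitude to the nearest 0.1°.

The great circle lies in the plane with unit normal n̂ = (p₁ × p₂)/|p₁ × p₂|.
Here n̂_z ≈ -0.881; the vertex latitude is φ_max = arccos|n̂_z| ≈ 28.2°.

≈ 28.2°N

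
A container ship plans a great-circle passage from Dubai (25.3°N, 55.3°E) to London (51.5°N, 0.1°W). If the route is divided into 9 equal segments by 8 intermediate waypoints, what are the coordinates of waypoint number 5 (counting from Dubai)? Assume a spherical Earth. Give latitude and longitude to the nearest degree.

The haversine formula gives a central angle δ ≈ 0.858 rad (49.2°) between the endpoints.
Interpolate at f = 5/9 with slerp weights a = sin((1−f)δ)/sin δ ≈ 0.492, b = sin(fδ)/sin δ ≈ 0.606.
p = a·p₁ + b·p₂ ≈ (0.631, 0.365, 0.685); φ = arcsin(p_z) ≈ 43.22°, λ = atan2(p_y, p_x) ≈ 30.06°.

≈ 43°N, 30°E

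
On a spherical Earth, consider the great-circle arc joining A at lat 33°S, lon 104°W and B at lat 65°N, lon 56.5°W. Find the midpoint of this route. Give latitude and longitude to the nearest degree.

Write both endpoints as unit vectors p₁, p₂ with components (cos φ cos λ, cos φ sin λ, sin φ).
The central angle between the endpoints is δ = arccos(p₁·p₂) ≈ 1.828 rad (104.7°).
Interpolate at f = 1/2 with slerp weights a = sin((1−f)δ)/sin δ ≈ 0.819, b = sin(fδ)/sin δ ≈ 0.819.
p = a·p₁ + b·p₂ ≈ (0.025, -0.955, 0.296); φ = arcsin(p_z) ≈ 17.22°, λ = atan2(p_y, p_x) ≈ -88.51°.

≈ lat 17°N, lon 89°W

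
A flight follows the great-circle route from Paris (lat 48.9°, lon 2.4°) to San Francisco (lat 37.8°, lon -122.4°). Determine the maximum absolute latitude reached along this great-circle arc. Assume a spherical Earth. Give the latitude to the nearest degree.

The great circle lies in the plane with unit normal n̂ = (p₁ × p₂)/|p₁ × p₂|.
Here n̂_z ≈ -0.432; the vertex latitude is φ_max = arccos|n̂_z| ≈ 64.4°.
Check via Clairaut: cos φ_max = |cos φ₁| · sin C = cos(48.9°)·sin(41.1°) ≈ 0.432, again giving ≈ 64.4°.

≈ 64°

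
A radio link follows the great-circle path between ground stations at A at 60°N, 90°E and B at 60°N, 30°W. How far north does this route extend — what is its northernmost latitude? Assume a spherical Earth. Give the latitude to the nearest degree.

The great circle lies in the plane with unit normal n̂ = (p₁ × p₂)/|p₁ × p₂|.
Here n̂_z ≈ -0.277; the vertex latitude is φ_max = arccos|n̂_z| ≈ 73.9°.
Check via Clairaut: cos φ_max = |cos φ₁| · sin C = cos(60.0°)·sin(33.7°) ≈ 0.277, again giving ≈ 73.9°.

≈ 74°N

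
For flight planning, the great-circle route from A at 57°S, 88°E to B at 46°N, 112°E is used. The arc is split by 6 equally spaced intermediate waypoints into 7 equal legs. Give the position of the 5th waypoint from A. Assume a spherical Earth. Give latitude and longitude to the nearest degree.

≈ 17°N, 105°E

Convert each endpoint to a unit vector on the sphere (x = cos φ cos λ, y = cos φ sin λ, z = sin φ).
The central angle between the endpoints is δ = arccos(p₁·p₂) ≈ 1.831 rad (104.9°).
Interpolate at f = 5/7 with slerp weights a = sin((1−f)δ)/sin δ ≈ 0.517, b = sin(fδ)/sin δ ≈ 0.999.
p = a·p₁ + b·p₂ ≈ (-0.250, 0.925, 0.285); φ = arcsin(p_z) ≈ 16.57°, λ = atan2(p_y, p_x) ≈ 105.14°.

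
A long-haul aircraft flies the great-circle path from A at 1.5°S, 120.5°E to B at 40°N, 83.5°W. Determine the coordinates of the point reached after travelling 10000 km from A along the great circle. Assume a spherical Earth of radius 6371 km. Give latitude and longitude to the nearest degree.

Convert each endpoint to a unit vector on the sphere (x = cos φ cos λ, y = cos φ sin λ, z = sin φ).
The central angle between the endpoints is δ = arccos(p₁·p₂) ≈ 2.369 rad (135.8°). The total great-circle distance is δ·R ≈ 2.369 × 6371 ≈ 15096 km, so the target fraction is f = 10000/15096 ≈ 0.662.
Interpolate at f ≈ 0.662 with slerp weights a = sin((1−f)δ)/sin δ ≈ 1.028, b = sin(fδ)/sin δ ≈ 1.433.
p = a·p₁ + b·p₂ ≈ (-0.397, -0.205, 0.894); φ = arcsin(p_z) ≈ 63.43°, λ = atan2(p_y, p_x) ≈ -152.65°.

≈ 63°N, 153°W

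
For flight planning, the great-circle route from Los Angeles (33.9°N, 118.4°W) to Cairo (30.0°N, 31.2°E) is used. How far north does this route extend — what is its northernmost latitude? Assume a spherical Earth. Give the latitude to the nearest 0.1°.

≈ 67.2°N

The great circle lies in the plane with unit normal n̂ = (p₁ × p₂)/|p₁ × p₂|.
Here n̂_z ≈ +0.387; the vertex latitude is φ_max = arccos|n̂_z| ≈ 67.2°.
Check via Clairaut: cos φ_max = |cos φ₁| · sin C = cos(33.9°)·sin(27.8°) ≈ 0.387, again giving ≈ 67.2°.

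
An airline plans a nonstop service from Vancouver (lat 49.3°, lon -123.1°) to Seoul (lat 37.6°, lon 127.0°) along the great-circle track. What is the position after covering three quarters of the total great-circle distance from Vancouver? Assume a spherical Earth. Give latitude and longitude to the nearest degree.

≈ lat 50°, lon 145°

The haversine formula gives a central angle δ ≈ 1.280 rad (73.3°) between the endpoints.
Interpolate at f = 3/4 with slerp weights a = sin((1−f)δ)/sin δ ≈ 0.328, b = sin(fδ)/sin δ ≈ 0.855.
p = a·p₁ + b·p₂ ≈ (-0.525, 0.362, 0.771); φ = arcsin(p_z) ≈ 50.41°, λ = atan2(p_y, p_x) ≈ 145.42°.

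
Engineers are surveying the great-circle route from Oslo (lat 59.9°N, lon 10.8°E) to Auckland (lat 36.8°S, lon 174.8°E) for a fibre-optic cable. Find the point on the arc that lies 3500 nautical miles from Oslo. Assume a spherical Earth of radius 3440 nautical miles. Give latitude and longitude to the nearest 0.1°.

Write both endpoints as unit vectors p₁, p₂ with components (cos φ cos λ, cos φ sin λ, sin φ).
The central angle between the endpoints is δ = arccos(p₁·p₂) ≈ 2.700 rad (154.7°). The total great-circle distance is δ·R ≈ 2.700 × 3440 ≈ 9290 nmi, so the target fraction is f = 3500/9290 ≈ 0.377.
Interpolate at f ≈ 0.377 with slerp weights a = sin((1−f)δ)/sin δ ≈ 2.327, b = sin(fδ)/sin δ ≈ 1.993.
p = a·p₁ + b·p₂ ≈ (-0.442, 0.363, 0.820); φ = arcsin(p_z) ≈ 55.08°, λ = atan2(p_y, p_x) ≈ 140.61°.

≈ lat 55.1°N, lon 140.6°E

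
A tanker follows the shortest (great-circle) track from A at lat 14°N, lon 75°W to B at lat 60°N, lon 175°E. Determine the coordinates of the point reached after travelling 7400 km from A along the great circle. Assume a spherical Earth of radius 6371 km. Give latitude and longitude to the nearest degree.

≈ lat 62°N, lon 141°W

Convert each endpoint to a unit vector on the sphere (x = cos φ cos λ, y = cos φ sin λ, z = sin φ).
The central angle between the endpoints is δ = arccos(p₁·p₂) ≈ 1.527 rad (87.5°). The total great-circle distance is δ·R ≈ 1.527 × 6371 ≈ 9730 km, so the target fraction is f = 7400/9730 ≈ 0.761.
Interpolate at f ≈ 0.761 with slerp weights a = sin((1−f)δ)/sin δ ≈ 0.358, b = sin(fδ)/sin δ ≈ 0.918.
p = a·p₁ + b·p₂ ≈ (-0.368, -0.295, 0.882); φ = arcsin(p_z) ≈ 61.87°, λ = atan2(p_y, p_x) ≈ -141.20°.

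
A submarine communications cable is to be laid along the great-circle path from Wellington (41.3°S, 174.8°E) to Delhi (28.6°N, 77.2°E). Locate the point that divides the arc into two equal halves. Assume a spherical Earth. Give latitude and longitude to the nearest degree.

From cos δ = sin φ₁ sin φ₂ + cos φ₁ cos φ₂ cos Δλ, the central angle is δ ≈ 1.986 rad (113.8°).
Interpolate at f = 1/2 with slerp weights a = sin((1−f)δ)/sin δ ≈ 0.915, b = sin(fδ)/sin δ ≈ 0.915.
p = a·p₁ + b·p₂ ≈ (-0.507, 0.846, -0.166); φ = arcsin(p_z) ≈ -9.55°, λ = atan2(p_y, p_x) ≈ 120.92°.

≈ (10°S, 121°E)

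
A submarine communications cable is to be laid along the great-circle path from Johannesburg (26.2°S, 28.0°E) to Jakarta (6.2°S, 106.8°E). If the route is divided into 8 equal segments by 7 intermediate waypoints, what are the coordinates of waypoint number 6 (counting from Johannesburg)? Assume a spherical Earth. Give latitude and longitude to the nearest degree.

Write both endpoints as unit vectors p₁, p₂ with components (cos φ cos λ, cos φ sin λ, sin φ).
The central angle between the endpoints is δ = arccos(p₁·p₂) ≈ 1.348 rad (77.2°).
Interpolate at f = 6/8 with slerp weights a = sin((1−f)δ)/sin δ ≈ 0.339, b = sin(fδ)/sin δ ≈ 0.869.
p = a·p₁ + b·p₂ ≈ (0.019, 0.970, -0.244); φ = arcsin(p_z) ≈ -14.09°, λ = atan2(p_y, p_x) ≈ 88.88°.

≈ 14°S, 89°E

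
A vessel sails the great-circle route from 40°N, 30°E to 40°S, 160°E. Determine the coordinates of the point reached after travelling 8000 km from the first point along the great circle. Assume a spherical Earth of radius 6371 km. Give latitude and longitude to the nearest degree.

≈ 1°S, 96°E

The haversine formula gives a central angle δ ≈ 2.482 rad (142.2°) between the endpoints. The total great-circle distance is δ·R ≈ 2.482 × 6371 ≈ 15814 km, so the target fraction is f = 8000/15814 ≈ 0.506.
Interpolate at f ≈ 0.506 with slerp weights a = sin((1−f)δ)/sin δ ≈ 1.537, b = sin(fδ)/sin δ ≈ 1.552.
p = a·p₁ + b·p₂ ≈ (-0.098, 0.995, -0.010); φ = arcsin(p_z) ≈ -0.57°, λ = atan2(p_y, p_x) ≈ 95.61°.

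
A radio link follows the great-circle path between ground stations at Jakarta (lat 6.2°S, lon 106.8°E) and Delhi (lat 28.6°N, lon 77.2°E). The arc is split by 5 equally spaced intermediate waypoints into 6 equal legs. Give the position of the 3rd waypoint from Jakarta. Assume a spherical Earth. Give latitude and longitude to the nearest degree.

Write both endpoints as unit vectors p₁, p₂ with components (cos φ cos λ, cos φ sin λ, sin φ).
The central angle between the endpoints is δ = arccos(p₁·p₂) ≈ 0.785 rad (45.0°).
Interpolate at f = 3/6 with slerp weights a = sin((1−f)δ)/sin δ ≈ 0.541, b = sin(fδ)/sin δ ≈ 0.541.
p = a·p₁ + b·p₂ ≈ (-0.050, 0.978, 0.201); φ = arcsin(p_z) ≈ 11.57°, λ = atan2(p_y, p_x) ≈ 92.94°.

≈ lat 12°N, lon 93°E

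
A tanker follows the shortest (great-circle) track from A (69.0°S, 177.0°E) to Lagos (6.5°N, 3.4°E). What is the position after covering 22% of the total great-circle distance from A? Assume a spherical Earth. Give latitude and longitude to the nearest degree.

≈ (84°S, 31°E)

The haversine formula gives a central angle δ ≈ 2.048 rad (117.4°) between the endpoints.
Interpolate at f = 0.22 with slerp weights a = sin((1−f)δ)/sin δ ≈ 1.126, b = sin(fδ)/sin δ ≈ 0.490.
p = a·p₁ + b·p₂ ≈ (0.084, 0.050, -0.995); φ = arcsin(p_z) ≈ -84.41°, λ = atan2(p_y, p_x) ≈ 30.90°.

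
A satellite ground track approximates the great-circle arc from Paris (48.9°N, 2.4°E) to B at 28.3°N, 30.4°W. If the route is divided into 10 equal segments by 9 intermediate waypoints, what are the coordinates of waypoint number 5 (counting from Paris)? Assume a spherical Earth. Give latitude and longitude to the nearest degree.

Convert each endpoint to a unit vector on the sphere (x = cos φ cos λ, y = cos φ sin λ, z = sin φ).
The central angle between the endpoints is δ = arccos(p₁·p₂) ≈ 0.567 rad (32.5°).
Interpolate at f = 5/10 with slerp weights a = sin((1−f)δ)/sin δ ≈ 0.521, b = sin(fδ)/sin δ ≈ 0.521.
p = a·p₁ + b·p₂ ≈ (0.738, -0.218, 0.639); φ = arcsin(p_z) ≈ 39.74°, λ = atan2(p_y, p_x) ≈ -16.44°.

≈ 40°N, 16°W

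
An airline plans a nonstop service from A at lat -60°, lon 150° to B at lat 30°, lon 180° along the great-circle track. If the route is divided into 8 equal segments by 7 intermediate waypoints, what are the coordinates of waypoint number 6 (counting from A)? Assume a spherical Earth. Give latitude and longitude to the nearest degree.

≈ lat 7°, lon 174°

Write both endpoints as unit vectors p₁, p₂ with components (cos φ cos λ, cos φ sin λ, sin φ).
The central angle between the endpoints is δ = arccos(p₁·p₂) ≈ 1.629 rad (93.3°).
Interpolate at f = 6/8 with slerp weights a = sin((1−f)δ)/sin δ ≈ 0.397, b = sin(fδ)/sin δ ≈ 0.941.
p = a·p₁ + b·p₂ ≈ (-0.987, 0.099, 0.127); φ = arcsin(p_z) ≈ 7.30°, λ = atan2(p_y, p_x) ≈ 174.26°.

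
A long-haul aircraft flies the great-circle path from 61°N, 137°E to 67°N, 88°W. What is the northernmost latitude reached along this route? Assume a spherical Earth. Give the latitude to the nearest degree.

The great circle lies in the plane with unit normal n̂ = (p₁ × p₂)/|p₁ × p₂|.
Here n̂_z ≈ +0.181; the vertex latitude is φ_max = arccos|n̂_z| ≈ 79.6°.
Check via Clairaut: cos φ_max = |cos φ₁| · sin C = cos(61.0°)·sin(21.9°) ≈ 0.181, again giving ≈ 79.6°.

≈ 80°N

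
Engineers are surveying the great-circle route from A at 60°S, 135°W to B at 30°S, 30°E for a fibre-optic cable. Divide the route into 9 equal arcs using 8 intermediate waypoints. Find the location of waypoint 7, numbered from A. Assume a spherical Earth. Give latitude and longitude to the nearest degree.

≈ 50°S, 26°E

The haversine formula gives a central angle δ ≈ 1.556 rad (89.2°) between the endpoints.
Interpolate at f = 7/9 with slerp weights a = sin((1−f)δ)/sin δ ≈ 0.339, b = sin(fδ)/sin δ ≈ 0.936.
p = a·p₁ + b·p₂ ≈ (0.582, 0.285, -0.761); φ = arcsin(p_z) ≈ -49.59°, λ = atan2(p_y, p_x) ≈ 26.12°.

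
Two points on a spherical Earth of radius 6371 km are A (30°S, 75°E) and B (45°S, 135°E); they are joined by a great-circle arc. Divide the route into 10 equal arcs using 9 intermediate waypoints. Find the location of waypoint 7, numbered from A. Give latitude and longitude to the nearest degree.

Write both endpoints as unit vectors p₁, p₂ with components (cos φ cos λ, cos φ sin λ, sin φ).
The central angle between the endpoints is δ = arccos(p₁·p₂) ≈ 0.850 rad (48.7°).
Interpolate at f = 7/10 with slerp weights a = sin((1−f)δ)/sin δ ≈ 0.336, b = sin(fδ)/sin δ ≈ 0.746.
p = a·p₁ + b·p₂ ≈ (-0.298, 0.654, -0.695); φ = arcsin(p_z) ≈ -44.06°, λ = atan2(p_y, p_x) ≈ 114.48°.

≈ (44°S, 114°E)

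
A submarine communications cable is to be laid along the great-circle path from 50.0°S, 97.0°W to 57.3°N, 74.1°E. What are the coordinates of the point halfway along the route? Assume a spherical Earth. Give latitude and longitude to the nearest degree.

≈ 29°N, 60°W

Convert each endpoint to a unit vector on the sphere (x = cos φ cos λ, y = cos φ sin λ, z = sin φ).
The central angle between the endpoints is δ = arccos(p₁·p₂) ≈ 2.985 rad (171.0°).
Interpolate at f = 1/2 with slerp weights a = sin((1−f)δ)/sin δ ≈ 6.379, b = sin(fδ)/sin δ ≈ 6.379.
p = a·p₁ + b·p₂ ≈ (0.444, -0.755, 0.481); φ = arcsin(p_z) ≈ 28.78°, λ = atan2(p_y, p_x) ≈ -59.53°.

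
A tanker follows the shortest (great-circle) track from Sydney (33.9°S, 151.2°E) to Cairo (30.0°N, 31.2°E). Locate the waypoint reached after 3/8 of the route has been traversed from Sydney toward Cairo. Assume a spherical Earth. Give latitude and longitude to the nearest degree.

The haversine formula gives a central angle δ ≈ 2.263 rad (129.7°) between the endpoints.
Interpolate at f = 3/8 with slerp weights a = sin((1−f)δ)/sin δ ≈ 1.283, b = sin(fδ)/sin δ ≈ 0.975.
p = a·p₁ + b·p₂ ≈ (-0.211, 0.950, -0.228); φ = arcsin(p_z) ≈ -13.20°, λ = atan2(p_y, p_x) ≈ 102.53°.

≈ 13°S, 103°E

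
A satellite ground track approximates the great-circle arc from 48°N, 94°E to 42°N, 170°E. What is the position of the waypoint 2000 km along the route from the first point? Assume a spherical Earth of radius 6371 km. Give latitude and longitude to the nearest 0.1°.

Convert each endpoint to a unit vector on the sphere (x = cos φ cos λ, y = cos φ sin λ, z = sin φ).
The central angle between the endpoints is δ = arccos(p₁·p₂) ≈ 0.905 rad (51.9°). The total great-circle distance is δ·R ≈ 0.905 × 6371 ≈ 5767 km, so the target fraction is f = 2000/5767 ≈ 0.347.
Interpolate at f ≈ 0.347 with slerp weights a = sin((1−f)δ)/sin δ ≈ 0.709, b = sin(fδ)/sin δ ≈ 0.393.
p = a·p₁ + b·p₂ ≈ (-0.320, 0.524, 0.789); φ = arcsin(p_z) ≈ 52.12°, λ = atan2(p_y, p_x) ≈ 121.46°.

≈ 52.1°N, 121.5°E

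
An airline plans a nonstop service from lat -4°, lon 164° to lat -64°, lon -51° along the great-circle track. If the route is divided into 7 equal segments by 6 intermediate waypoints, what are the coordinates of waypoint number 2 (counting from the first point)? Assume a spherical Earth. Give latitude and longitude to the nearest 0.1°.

≈ lat -33.4°, lon 173.2°

Convert each endpoint to a unit vector on the sphere (x = cos φ cos λ, y = cos φ sin λ, z = sin φ).
The central angle between the endpoints is δ = arccos(p₁·p₂) ≈ 1.871 rad (107.2°).
Interpolate at f = 2/7 with slerp weights a = sin((1−f)δ)/sin δ ≈ 1.018, b = sin(fδ)/sin δ ≈ 0.533.
p = a·p₁ + b·p₂ ≈ (-0.829, 0.098, -0.550); φ = arcsin(p_z) ≈ -33.39°, λ = atan2(p_y, p_x) ≈ 173.24°.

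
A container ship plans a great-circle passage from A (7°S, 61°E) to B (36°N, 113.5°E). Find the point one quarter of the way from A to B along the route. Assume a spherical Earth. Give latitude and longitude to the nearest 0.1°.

≈ (4.6°N, 72.5°E)

The haversine formula gives a central angle δ ≈ 1.140 rad (65.3°) between the endpoints.
Interpolate at f = 1/4 with slerp weights a = sin((1−f)δ)/sin δ ≈ 0.831, b = sin(fδ)/sin δ ≈ 0.309.
p = a·p₁ + b·p₂ ≈ (0.300, 0.951, 0.081); φ = arcsin(p_z) ≈ 4.63°, λ = atan2(p_y, p_x) ≈ 72.50°.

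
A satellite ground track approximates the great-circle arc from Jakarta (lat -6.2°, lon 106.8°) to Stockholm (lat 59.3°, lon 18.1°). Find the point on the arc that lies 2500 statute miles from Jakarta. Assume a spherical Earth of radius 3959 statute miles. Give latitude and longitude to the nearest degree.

Write both endpoints as unit vectors p₁, p₂ with components (cos φ cos λ, cos φ sin λ, sin φ).
The central angle between the endpoints is δ = arccos(p₁·p₂) ≈ 1.652 rad (94.7°). The total great-circle distance is δ·R ≈ 1.652 × 3959 ≈ 6541 mi, so the target fraction is f = 2500/6541 ≈ 0.382.
Interpolate at f ≈ 0.382 with slerp weights a = sin((1−f)δ)/sin δ ≈ 0.855, b = sin(fδ)/sin δ ≈ 0.592.
p = a·p₁ + b·p₂ ≈ (0.042, 0.908, 0.417); φ = arcsin(p_z) ≈ 24.64°, λ = atan2(p_y, p_x) ≈ 87.37°.

≈ lat 25°, lon 87°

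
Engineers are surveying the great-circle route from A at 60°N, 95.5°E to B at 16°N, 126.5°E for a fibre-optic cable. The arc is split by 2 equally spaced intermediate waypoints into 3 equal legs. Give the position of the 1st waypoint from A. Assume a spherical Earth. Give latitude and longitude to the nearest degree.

≈ 46°N, 111°E

Convert each endpoint to a unit vector on the sphere (x = cos φ cos λ, y = cos φ sin λ, z = sin φ).
The central angle between the endpoints is δ = arccos(p₁·p₂) ≈ 0.862 rad (49.4°).
Interpolate at f = 1/3 with slerp weights a = sin((1−f)δ)/sin δ ≈ 0.716, b = sin(fδ)/sin δ ≈ 0.373.
p = a·p₁ + b·p₂ ≈ (-0.248, 0.645, 0.723); φ = arcsin(p_z) ≈ 46.30°, λ = atan2(p_y, p_x) ≈ 111.02°.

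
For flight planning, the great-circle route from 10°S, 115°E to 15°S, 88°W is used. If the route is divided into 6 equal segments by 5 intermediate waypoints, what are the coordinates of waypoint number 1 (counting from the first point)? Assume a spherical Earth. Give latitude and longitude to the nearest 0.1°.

The haversine formula gives a central angle δ ≈ 2.551 rad (146.2°) between the endpoints.
Interpolate at f = 1/6 with slerp weights a = sin((1−f)δ)/sin δ ≈ 1.526, b = sin(fδ)/sin δ ≈ 0.741.
p = a·p₁ + b·p₂ ≈ (-0.610, 0.647, -0.457); φ = arcsin(p_z) ≈ -27.18°, λ = atan2(p_y, p_x) ≈ 133.32°.

≈ 27.2°S, 133.3°E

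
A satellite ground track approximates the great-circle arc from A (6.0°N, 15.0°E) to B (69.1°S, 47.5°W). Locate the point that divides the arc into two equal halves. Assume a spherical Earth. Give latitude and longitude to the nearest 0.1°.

≈ (34.6°S, 0.3°W)

Convert each endpoint to a unit vector on the sphere (x = cos φ cos λ, y = cos φ sin λ, z = sin φ).
The central angle between the endpoints is δ = arccos(p₁·p₂) ≈ 1.505 rad (86.2°).
Interpolate at f = 1/2 with slerp weights a = sin((1−f)δ)/sin δ ≈ 0.685, b = sin(fδ)/sin δ ≈ 0.685.
p = a·p₁ + b·p₂ ≈ (0.823, -0.004, -0.568); φ = arcsin(p_z) ≈ -34.62°, λ = atan2(p_y, p_x) ≈ -0.27°.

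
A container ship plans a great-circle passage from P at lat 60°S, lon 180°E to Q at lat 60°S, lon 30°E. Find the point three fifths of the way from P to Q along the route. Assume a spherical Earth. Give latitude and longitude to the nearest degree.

≈ lat 80°S, lon 71°E

Write both endpoints as unit vectors p₁, p₂ with components (cos φ cos λ, cos φ sin λ, sin φ).
The central angle between the endpoints is δ = arccos(p₁·p₂) ≈ 1.008 rad (57.8°).
Interpolate at f = 3/5 with slerp weights a = sin((1−f)δ)/sin δ ≈ 0.464, b = sin(fδ)/sin δ ≈ 0.672.
p = a·p₁ + b·p₂ ≈ (0.059, 0.168, -0.984); φ = arcsin(p_z) ≈ -79.74°, λ = atan2(p_y, p_x) ≈ 70.61°.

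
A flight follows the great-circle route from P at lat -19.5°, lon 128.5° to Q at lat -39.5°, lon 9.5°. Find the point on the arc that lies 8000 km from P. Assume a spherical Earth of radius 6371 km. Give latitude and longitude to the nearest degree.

Convert each endpoint to a unit vector on the sphere (x = cos φ cos λ, y = cos φ sin λ, z = sin φ).
The central angle between the endpoints is δ = arccos(p₁·p₂) ≈ 1.712 rad (98.1°). The total great-circle distance is δ·R ≈ 1.712 × 6371 ≈ 10904 km, so the target fraction is f = 8000/10904 ≈ 0.734.
Interpolate at f ≈ 0.734 with slerp weights a = sin((1−f)δ)/sin δ ≈ 0.445, b = sin(fδ)/sin δ ≈ 0.960.
p = a·p₁ + b·p₂ ≈ (0.470, 0.450, -0.759); φ = arcsin(p_z) ≈ -49.40°, λ = atan2(p_y, p_x) ≈ 43.78°.

≈ lat -49°, lon 44°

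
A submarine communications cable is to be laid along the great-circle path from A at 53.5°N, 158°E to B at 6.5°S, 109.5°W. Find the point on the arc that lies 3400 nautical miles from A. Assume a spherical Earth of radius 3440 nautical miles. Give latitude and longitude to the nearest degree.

Convert each endpoint to a unit vector on the sphere (x = cos φ cos λ, y = cos φ sin λ, z = sin φ).
The central angle between the endpoints is δ = arccos(p₁·p₂) ≈ 1.688 rad (96.7°). The total great-circle distance is δ·R ≈ 1.688 × 3440 ≈ 5806 nmi, so the target fraction is f = 3400/5806 ≈ 0.586.
Interpolate at f ≈ 0.586 with slerp weights a = sin((1−f)δ)/sin δ ≈ 0.648, b = sin(fδ)/sin δ ≈ 0.841.
p = a·p₁ + b·p₂ ≈ (-0.636, -0.643, 0.426); φ = arcsin(p_z) ≈ 25.21°, λ = atan2(p_y, p_x) ≈ -134.70°.

≈ 25°N, 135°W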